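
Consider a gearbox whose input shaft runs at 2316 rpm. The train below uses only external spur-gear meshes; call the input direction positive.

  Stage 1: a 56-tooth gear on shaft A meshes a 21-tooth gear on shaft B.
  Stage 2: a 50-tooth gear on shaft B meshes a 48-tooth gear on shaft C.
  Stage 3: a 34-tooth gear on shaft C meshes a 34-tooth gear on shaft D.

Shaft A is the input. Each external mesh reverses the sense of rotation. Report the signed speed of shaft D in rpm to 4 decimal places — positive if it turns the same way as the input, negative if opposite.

Stage 1 [56T→21T]: ω = 2316.0000×56/21 = 6176.0000 rpm, dir flips to −; running = −6176.0000
Stage 2 [50T→48T]: ω = 6176.0000×50/48 = 6433.3333 rpm, dir flips to +; running = +6433.3333
Stage 3 [34T→34T]: ω = 6433.3333×34/34 = 6433.3333 rpm, dir flips to −; running = −6433.3333

-6433.3333 rpm (opposite to input, |ω| = 6433.3333 rpm)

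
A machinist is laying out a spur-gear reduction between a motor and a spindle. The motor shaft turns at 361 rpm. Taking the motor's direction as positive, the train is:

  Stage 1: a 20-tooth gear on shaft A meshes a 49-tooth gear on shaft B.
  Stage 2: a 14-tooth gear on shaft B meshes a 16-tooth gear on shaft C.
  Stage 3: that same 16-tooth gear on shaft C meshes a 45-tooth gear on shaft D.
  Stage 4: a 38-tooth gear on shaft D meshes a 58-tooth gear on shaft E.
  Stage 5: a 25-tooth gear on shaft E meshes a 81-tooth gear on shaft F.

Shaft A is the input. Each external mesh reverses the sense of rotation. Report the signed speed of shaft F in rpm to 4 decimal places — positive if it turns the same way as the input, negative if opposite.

-9.2697 rpm (opposite to input, |ω| = 9.2697 rpm)

Stage 1 [20T→49T]: ω = 361.0000×20/49 = 147.3469 rpm, dir flips to −; running = −147.3469
Stage 2 [14T→16T]: ω = 147.3469×14/16 = 128.9286 rpm, dir flips to +; running = +128.9286
Stage 3 [16T→45T]: ω = 128.9286×16/45 = 45.8413 rpm, dir flips to −; running = −45.8413
Stage 4 [38T→58T]: ω = 45.8413×38/58 = 30.0339 rpm, dir flips to +; running = +30.0339
Stage 5 [25T→81T]: ω = 30.0339×25/81 = 9.2697 rpm, dir flips to −; running = −9.2697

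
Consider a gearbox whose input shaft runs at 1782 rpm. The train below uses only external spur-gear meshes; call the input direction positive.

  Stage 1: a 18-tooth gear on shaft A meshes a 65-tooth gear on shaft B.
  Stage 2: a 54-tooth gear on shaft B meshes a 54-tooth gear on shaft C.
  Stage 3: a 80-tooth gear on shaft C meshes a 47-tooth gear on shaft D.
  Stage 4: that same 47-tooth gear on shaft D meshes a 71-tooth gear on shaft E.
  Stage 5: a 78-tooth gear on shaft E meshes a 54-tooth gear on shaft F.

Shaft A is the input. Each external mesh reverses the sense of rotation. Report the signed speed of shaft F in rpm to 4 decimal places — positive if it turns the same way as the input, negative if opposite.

-803.1549 rpm (opposite to input, |ω| = 803.1549 rpm)

Stage 1 [18T→65T]: ω = 1782.0000×18/65 = 493.4769 rpm, dir flips to −; running = −493.4769
Stage 2 [54T→54T]: ω = 493.4769×54/54 = 493.4769 rpm, dir flips to +; running = +493.4769
Stage 3 [80T→47T]: ω = 493.4769×80/47 = 839.9607 rpm, dir flips to −; running = −839.9607
Stage 4 [47T→71T]: ω = 839.9607×47/71 = 556.0303 rpm, dir flips to +; running = +556.0303
Stage 5 [78T→54T]: ω = 556.0303×78/54 = 803.1549 rpm, dir flips to −; running = −803.1549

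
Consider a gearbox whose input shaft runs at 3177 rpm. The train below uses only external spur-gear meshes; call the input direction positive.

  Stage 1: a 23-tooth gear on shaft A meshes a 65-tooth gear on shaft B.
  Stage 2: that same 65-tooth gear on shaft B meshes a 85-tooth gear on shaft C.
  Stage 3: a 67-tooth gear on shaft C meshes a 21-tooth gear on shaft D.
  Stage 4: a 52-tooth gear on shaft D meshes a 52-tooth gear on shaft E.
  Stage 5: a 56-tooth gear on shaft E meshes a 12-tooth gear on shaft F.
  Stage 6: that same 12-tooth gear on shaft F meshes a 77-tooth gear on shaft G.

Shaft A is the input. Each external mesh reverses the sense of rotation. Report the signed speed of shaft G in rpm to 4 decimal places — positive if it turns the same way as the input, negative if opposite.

+1994.7062 rpm (same as input, |ω| = 1994.7062 rpm)

Stage 1 [23T→65T]: ω = 3177.0000×23/65 = 1124.1692 rpm, dir flips to −; running = −1124.1692
Stage 2 [65T→85T]: ω = 1124.1692×65/85 = 859.6588 rpm, dir flips to +; running = +859.6588
Stage 3 [67T→21T]: ω = 859.6588×67/21 = 2742.7210 rpm, dir flips to −; running = −2742.7210
Stage 4 [52T→52T]: ω = 2742.7210×52/52 = 2742.7210 rpm, dir flips to +; running = +2742.7210
Stage 5 [56T→12T]: ω = 2742.7210×56/12 = 12799.3647 rpm, dir flips to −; running = −12799.3647
Stage 6 [12T→77T]: ω = 12799.3647×12/77 = 1994.7062 rpm, dir flips to +; running = +1994.7062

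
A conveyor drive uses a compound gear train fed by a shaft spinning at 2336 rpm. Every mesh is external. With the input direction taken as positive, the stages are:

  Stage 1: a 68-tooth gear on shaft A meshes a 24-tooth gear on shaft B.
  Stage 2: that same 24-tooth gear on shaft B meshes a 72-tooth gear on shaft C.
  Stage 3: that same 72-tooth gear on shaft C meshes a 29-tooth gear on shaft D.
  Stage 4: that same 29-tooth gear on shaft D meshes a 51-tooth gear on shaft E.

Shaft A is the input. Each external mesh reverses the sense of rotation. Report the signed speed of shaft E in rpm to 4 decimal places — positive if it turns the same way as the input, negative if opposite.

Stage 1 [68T→24T]: ω = 2336.0000×68/24 = 6618.6667 rpm, dir flips to −; running = −6618.6667
Stage 2 [24T→72T]: ω = 6618.6667×24/72 = 2206.2222 rpm, dir flips to +; running = +2206.2222
Stage 3 [72T→29T]: ω = 2206.2222×72/29 = 5477.5172 rpm, dir flips to −; running = −5477.5172
Stage 4 [29T→51T]: ω = 5477.5172×29/51 = 3114.6667 rpm, dir flips to +; running = +3114.6667

+3114.6667 rpm (same as input, |ω| = 3114.6667 rpm)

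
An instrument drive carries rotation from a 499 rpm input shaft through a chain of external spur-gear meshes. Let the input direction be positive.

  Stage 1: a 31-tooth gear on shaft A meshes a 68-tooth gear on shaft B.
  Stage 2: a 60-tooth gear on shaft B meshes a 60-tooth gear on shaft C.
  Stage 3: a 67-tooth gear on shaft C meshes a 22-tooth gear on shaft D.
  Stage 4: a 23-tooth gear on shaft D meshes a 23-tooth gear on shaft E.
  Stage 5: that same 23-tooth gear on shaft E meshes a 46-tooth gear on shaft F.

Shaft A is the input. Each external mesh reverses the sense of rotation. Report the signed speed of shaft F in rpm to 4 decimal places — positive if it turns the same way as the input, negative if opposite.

Stage 1 [31T→68T]: ω = 499.0000×31/68 = 227.4853 rpm, dir flips to −; running = −227.4853
Stage 2 [60T→60T]: ω = 227.4853×60/60 = 227.4853 rpm, dir flips to +; running = +227.4853
Stage 3 [67T→22T]: ω = 227.4853×67/22 = 692.7961 rpm, dir flips to −; running = −692.7961
Stage 4 [23T→23T]: ω = 692.7961×23/23 = 692.7961 rpm, dir flips to +; running = +692.7961
Stage 5 [23T→46T]: ω = 692.7961×23/46 = 346.3981 rpm, dir flips to −; running = −346.3981

-346.3981 rpm (opposite to input, |ω| = 346.3981 rpm)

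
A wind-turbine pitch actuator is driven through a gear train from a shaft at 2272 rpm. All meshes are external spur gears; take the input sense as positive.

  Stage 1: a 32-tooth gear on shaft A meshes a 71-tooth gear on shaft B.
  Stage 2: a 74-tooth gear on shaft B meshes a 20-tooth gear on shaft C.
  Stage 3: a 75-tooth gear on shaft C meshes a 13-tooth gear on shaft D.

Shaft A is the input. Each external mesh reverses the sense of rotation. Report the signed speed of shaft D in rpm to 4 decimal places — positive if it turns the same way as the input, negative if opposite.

-21858.4615 rpm (opposite to input, |ω| = 21858.4615 rpm)

Stage 1 [32T→71T]: ω = 2272.0000×32/71 = 1024.0000 rpm, dir flips to −; running = −1024.0000
Stage 2 [74T→20T]: ω = 1024.0000×74/20 = 3788.8000 rpm, dir flips to +; running = +3788.8000
Stage 3 [75T→13T]: ω = 3788.8000×75/13 = 21858.4615 rpm, dir flips to −; running = −21858.4615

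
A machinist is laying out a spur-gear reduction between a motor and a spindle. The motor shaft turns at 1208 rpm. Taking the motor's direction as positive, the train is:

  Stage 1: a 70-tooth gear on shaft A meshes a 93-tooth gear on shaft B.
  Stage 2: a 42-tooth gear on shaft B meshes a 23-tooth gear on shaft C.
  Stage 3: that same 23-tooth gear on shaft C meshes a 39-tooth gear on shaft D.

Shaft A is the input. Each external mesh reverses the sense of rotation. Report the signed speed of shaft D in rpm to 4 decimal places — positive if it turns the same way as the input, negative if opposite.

Stage 1 [70T→93T]: ω = 1208.0000×70/93 = 909.2473 rpm, dir flips to −; running = −909.2473
Stage 2 [42T→23T]: ω = 909.2473×42/23 = 1660.3647 rpm, dir flips to +; running = +1660.3647
Stage 3 [23T→39T]: ω = 1660.3647×23/39 = 979.1894 rpm, dir flips to −; running = −979.1894

-979.1894 rpm (opposite to input, |ω| = 979.1894 rpm)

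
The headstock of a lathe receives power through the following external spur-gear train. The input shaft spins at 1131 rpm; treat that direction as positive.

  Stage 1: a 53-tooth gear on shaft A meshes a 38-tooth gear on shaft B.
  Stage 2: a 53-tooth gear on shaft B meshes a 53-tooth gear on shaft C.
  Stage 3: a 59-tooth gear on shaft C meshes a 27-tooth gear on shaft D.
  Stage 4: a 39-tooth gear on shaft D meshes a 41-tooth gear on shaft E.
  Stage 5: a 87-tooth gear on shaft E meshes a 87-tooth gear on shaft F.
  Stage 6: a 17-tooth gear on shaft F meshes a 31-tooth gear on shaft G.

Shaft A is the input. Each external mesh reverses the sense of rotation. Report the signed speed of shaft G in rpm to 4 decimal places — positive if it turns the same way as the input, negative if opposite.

+1798.0887 rpm (same as input, |ω| = 1798.0887 rpm)

Stage 1 [53T→38T]: ω = 1131.0000×53/38 = 1577.4474 rpm, dir flips to −; running = −1577.4474
Stage 2 [53T→53T]: ω = 1577.4474×53/53 = 1577.4474 rpm, dir flips to +; running = +1577.4474
Stage 3 [59T→27T]: ω = 1577.4474×59/27 = 3447.0146 rpm, dir flips to −; running = −3447.0146
Stage 4 [39T→41T]: ω = 3447.0146×39/41 = 3278.8676 rpm, dir flips to +; running = +3278.8676
Stage 5 [87T→87T]: ω = 3278.8676×87/87 = 3278.8676 rpm, dir flips to −; running = −3278.8676
Stage 6 [17T→31T]: ω = 3278.8676×17/31 = 1798.0887 rpm, dir flips to +; running = +1798.0887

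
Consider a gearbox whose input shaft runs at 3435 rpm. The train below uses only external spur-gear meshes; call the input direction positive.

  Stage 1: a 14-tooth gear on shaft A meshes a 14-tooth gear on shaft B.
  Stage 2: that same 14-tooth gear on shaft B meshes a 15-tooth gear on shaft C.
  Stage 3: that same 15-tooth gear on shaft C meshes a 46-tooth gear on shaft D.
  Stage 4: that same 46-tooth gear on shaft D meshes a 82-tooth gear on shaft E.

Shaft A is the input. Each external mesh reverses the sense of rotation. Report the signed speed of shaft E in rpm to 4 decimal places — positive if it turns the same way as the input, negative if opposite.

+586.4634 rpm (same as input, |ω| = 586.4634 rpm)

Stage 1 [14T→14T]: ω = 3435.0000×14/14 = 3435.0000 rpm, dir flips to −; running = −3435.0000
Stage 2 [14T→15T]: ω = 3435.0000×14/15 = 3206.0000 rpm, dir flips to +; running = +3206.0000
Stage 3 [15T→46T]: ω = 3206.0000×15/46 = 1045.4348 rpm, dir flips to −; running = −1045.4348
Stage 4 [46T→82T]: ω = 1045.4348×46/82 = 586.4634 rpm, dir flips to +; running = +586.4634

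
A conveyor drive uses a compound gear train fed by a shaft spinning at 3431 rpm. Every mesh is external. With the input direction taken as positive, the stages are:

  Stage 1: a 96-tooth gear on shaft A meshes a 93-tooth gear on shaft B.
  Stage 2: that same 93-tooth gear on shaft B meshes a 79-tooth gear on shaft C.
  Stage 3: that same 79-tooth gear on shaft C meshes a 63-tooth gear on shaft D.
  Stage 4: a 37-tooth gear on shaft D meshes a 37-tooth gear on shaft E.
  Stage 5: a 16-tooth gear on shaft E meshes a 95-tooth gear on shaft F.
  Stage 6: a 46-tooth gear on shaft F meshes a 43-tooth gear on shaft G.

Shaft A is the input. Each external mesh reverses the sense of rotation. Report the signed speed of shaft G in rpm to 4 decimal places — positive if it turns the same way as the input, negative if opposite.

Stage 1 [96T→93T]: ω = 3431.0000×96/93 = 3541.6774 rpm, dir flips to −; running = −3541.6774
Stage 2 [93T→79T]: ω = 3541.6774×93/79 = 4169.3165 rpm, dir flips to +; running = +4169.3165
Stage 3 [79T→63T]: ω = 4169.3165×79/63 = 5228.1905 rpm, dir flips to −; running = −5228.1905
Stage 4 [37T→37T]: ω = 5228.1905×37/37 = 5228.1905 rpm, dir flips to +; running = +5228.1905
Stage 5 [16T→95T]: ω = 5228.1905×16/95 = 880.5373 rpm, dir flips to −; running = −880.5373
Stage 6 [46T→43T]: ω = 880.5373×46/43 = 941.9702 rpm, dir flips to +; running = +941.9702

+941.9702 rpm (same as input, |ω| = 941.9702 rpm)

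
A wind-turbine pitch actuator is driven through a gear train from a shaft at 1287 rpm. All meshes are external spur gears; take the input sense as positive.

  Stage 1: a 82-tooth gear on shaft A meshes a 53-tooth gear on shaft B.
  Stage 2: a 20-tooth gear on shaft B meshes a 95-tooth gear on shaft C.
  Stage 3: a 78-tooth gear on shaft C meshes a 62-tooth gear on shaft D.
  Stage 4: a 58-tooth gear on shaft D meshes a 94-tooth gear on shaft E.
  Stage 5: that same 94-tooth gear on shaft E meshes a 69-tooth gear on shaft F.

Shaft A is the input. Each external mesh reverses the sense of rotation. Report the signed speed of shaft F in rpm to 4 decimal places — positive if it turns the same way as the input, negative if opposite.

Stage 1 [82T→53T]: ω = 1287.0000×82/53 = 1991.2075 rpm, dir flips to −; running = −1991.2075
Stage 2 [20T→95T]: ω = 1991.2075×20/95 = 419.2016 rpm, dir flips to +; running = +419.2016
Stage 3 [78T→62T]: ω = 419.2016×78/62 = 527.3826 rpm, dir flips to −; running = −527.3826
Stage 4 [58T→94T]: ω = 527.3826×58/94 = 325.4063 rpm, dir flips to +; running = +325.4063
Stage 5 [94T→69T]: ω = 325.4063×94/69 = 443.3072 rpm, dir flips to −; running = −443.3072

-443.3072 rpm (opposite to input, |ω| = 443.3072 rpm)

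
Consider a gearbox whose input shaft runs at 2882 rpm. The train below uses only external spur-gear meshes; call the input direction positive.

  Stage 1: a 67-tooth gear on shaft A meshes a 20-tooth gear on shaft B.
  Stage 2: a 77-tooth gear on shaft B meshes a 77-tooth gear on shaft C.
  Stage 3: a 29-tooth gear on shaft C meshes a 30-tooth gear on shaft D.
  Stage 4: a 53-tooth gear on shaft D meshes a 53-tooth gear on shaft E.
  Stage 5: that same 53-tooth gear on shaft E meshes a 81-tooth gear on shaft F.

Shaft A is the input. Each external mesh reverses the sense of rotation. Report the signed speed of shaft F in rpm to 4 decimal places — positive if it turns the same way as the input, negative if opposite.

Stage 1 [67T→20T]: ω = 2882.0000×67/20 = 9654.7000 rpm, dir flips to −; running = −9654.7000
Stage 2 [77T→77T]: ω = 9654.7000×77/77 = 9654.7000 rpm, dir flips to +; running = +9654.7000
Stage 3 [29T→30T]: ω = 9654.7000×29/30 = 9332.8767 rpm, dir flips to −; running = −9332.8767
Stage 4 [53T→53T]: ω = 9332.8767×53/53 = 9332.8767 rpm, dir flips to +; running = +9332.8767
Stage 5 [53T→81T]: ω = 9332.8767×53/81 = 6106.6971 rpm, dir flips to −; running = −6106.6971

-6106.6971 rpm (opposite to input, |ω| = 6106.6971 rpm)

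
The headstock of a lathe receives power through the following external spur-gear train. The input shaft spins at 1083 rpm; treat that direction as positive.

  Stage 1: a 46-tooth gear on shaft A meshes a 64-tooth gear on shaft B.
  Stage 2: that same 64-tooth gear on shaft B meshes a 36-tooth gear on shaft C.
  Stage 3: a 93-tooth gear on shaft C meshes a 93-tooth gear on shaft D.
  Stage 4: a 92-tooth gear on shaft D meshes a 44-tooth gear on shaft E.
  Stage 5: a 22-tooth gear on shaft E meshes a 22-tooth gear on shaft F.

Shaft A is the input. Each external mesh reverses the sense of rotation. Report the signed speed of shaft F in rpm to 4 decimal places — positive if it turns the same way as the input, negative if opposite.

-2893.4697 rpm (opposite to input, |ω| = 2893.4697 rpm)

Stage 1 [46T→64T]: ω = 1083.0000×46/64 = 778.4062 rpm, dir flips to −; running = −778.4062
Stage 2 [64T→36T]: ω = 778.4062×64/36 = 1383.8333 rpm, dir flips to +; running = +1383.8333
Stage 3 [93T→93T]: ω = 1383.8333×93/93 = 1383.8333 rpm, dir flips to −; running = −1383.8333
Stage 4 [92T→44T]: ω = 1383.8333×92/44 = 2893.4697 rpm, dir flips to +; running = +2893.4697
Stage 5 [22T→22T]: ω = 2893.4697×22/22 = 2893.4697 rpm, dir flips to −; running = −2893.4697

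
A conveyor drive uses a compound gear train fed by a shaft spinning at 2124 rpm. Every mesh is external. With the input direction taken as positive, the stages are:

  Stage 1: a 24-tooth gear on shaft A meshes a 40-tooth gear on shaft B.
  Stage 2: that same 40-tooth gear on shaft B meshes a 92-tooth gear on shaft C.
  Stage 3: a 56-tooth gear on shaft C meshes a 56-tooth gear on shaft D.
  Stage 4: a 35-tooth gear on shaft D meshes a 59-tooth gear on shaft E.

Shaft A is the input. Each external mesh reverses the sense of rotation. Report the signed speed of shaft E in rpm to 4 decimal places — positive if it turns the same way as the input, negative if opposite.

+328.6957 rpm (same as input, |ω| = 328.6957 rpm)

Stage 1 [24T→40T]: ω = 2124.0000×24/40 = 1274.4000 rpm, dir flips to −; running = −1274.4000
Stage 2 [40T→92T]: ω = 1274.4000×40/92 = 554.0870 rpm, dir flips to +; running = +554.0870
Stage 3 [56T→56T]: ω = 554.0870×56/56 = 554.0870 rpm, dir flips to −; running = −554.0870
Stage 4 [35T→59T]: ω = 554.0870×35/59 = 328.6957 rpm, dir flips to +; running = +328.6957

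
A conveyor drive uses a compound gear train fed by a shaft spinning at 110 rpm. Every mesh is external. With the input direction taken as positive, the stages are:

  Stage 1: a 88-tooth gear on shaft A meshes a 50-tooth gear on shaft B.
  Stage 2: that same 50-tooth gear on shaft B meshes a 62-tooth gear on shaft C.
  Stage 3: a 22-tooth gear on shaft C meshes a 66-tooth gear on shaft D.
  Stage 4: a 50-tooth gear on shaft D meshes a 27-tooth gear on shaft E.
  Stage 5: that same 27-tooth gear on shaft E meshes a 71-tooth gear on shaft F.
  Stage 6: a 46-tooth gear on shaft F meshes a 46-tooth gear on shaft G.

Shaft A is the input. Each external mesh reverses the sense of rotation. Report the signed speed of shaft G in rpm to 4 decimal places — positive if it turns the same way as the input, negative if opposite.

+36.6500 rpm (same as input, |ω| = 36.6500 rpm)

Stage 1 [88T→50T]: ω = 110.0000×88/50 = 193.6000 rpm, dir flips to −; running = −193.6000
Stage 2 [50T→62T]: ω = 193.6000×50/62 = 156.1290 rpm, dir flips to +; running = +156.1290
Stage 3 [22T→66T]: ω = 156.1290×22/66 = 52.0430 rpm, dir flips to −; running = −52.0430
Stage 4 [50T→27T]: ω = 52.0430×50/27 = 96.3759 rpm, dir flips to +; running = +96.3759
Stage 5 [27T→71T]: ω = 96.3759×27/71 = 36.6500 rpm, dir flips to −; running = −36.6500
Stage 6 [46T→46T]: ω = 36.6500×46/46 = 36.6500 rpm, dir flips to +; running = +36.6500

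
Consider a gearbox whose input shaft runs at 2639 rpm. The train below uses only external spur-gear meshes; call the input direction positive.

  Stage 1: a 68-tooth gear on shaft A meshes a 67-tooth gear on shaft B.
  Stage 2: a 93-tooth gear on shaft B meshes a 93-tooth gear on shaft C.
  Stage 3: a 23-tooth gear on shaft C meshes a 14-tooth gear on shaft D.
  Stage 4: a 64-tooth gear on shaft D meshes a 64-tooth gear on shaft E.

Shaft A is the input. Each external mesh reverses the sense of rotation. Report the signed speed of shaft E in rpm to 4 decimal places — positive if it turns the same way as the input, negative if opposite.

+4400.2090 rpm (same as input, |ω| = 4400.2090 rpm)

Stage 1 [68T→67T]: ω = 2639.0000×68/67 = 2678.3881 rpm, dir flips to −; running = −2678.3881
Stage 2 [93T→93T]: ω = 2678.3881×93/93 = 2678.3881 rpm, dir flips to +; running = +2678.3881
Stage 3 [23T→14T]: ω = 2678.3881×23/14 = 4400.2090 rpm, dir flips to −; running = −4400.2090
Stage 4 [64T→64T]: ω = 4400.2090×64/64 = 4400.2090 rpm, dir flips to +; running = +4400.2090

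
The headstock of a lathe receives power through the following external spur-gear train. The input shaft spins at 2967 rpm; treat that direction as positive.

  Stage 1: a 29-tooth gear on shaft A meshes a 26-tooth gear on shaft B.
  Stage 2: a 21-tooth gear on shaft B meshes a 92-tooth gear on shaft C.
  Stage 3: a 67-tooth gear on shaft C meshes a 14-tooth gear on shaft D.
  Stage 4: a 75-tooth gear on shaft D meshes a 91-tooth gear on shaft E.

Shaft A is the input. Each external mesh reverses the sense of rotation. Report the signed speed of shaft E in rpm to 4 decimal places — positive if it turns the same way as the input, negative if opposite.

Stage 1 [29T→26T]: ω = 2967.0000×29/26 = 3309.3462 rpm, dir flips to −; running = −3309.3462
Stage 2 [21T→92T]: ω = 3309.3462×21/92 = 755.3942 rpm, dir flips to +; running = +755.3942
Stage 3 [67T→14T]: ω = 755.3942×67/14 = 3615.1010 rpm, dir flips to −; running = −3615.1010
Stage 4 [75T→91T]: ω = 3615.1010×75/91 = 2979.4788 rpm, dir flips to +; running = +2979.4788

+2979.4788 rpm (same as input, |ω| = 2979.4788 rpm)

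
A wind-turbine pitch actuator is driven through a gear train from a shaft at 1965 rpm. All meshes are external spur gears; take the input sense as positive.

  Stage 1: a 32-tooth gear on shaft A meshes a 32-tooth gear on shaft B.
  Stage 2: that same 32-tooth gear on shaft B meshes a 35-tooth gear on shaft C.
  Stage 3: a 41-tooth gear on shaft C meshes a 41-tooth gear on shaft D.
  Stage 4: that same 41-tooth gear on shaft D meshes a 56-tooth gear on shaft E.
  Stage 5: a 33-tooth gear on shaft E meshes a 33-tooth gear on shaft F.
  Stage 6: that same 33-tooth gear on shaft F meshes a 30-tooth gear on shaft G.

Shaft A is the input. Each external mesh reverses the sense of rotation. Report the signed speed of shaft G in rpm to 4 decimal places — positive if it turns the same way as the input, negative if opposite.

+1446.8816 rpm (same as input, |ω| = 1446.8816 rpm)

Stage 1 [32T→32T]: ω = 1965.0000×32/32 = 1965.0000 rpm, dir flips to −; running = −1965.0000
Stage 2 [32T→35T]: ω = 1965.0000×32/35 = 1796.5714 rpm, dir flips to +; running = +1796.5714
Stage 3 [41T→41T]: ω = 1796.5714×41/41 = 1796.5714 rpm, dir flips to −; running = −1796.5714
Stage 4 [41T→56T]: ω = 1796.5714×41/56 = 1315.3469 rpm, dir flips to +; running = +1315.3469
Stage 5 [33T→33T]: ω = 1315.3469×33/33 = 1315.3469 rpm, dir flips to −; running = −1315.3469
Stage 6 [33T→30T]: ω = 1315.3469×33/30 = 1446.8816 rpm, dir flips to +; running = +1446.8816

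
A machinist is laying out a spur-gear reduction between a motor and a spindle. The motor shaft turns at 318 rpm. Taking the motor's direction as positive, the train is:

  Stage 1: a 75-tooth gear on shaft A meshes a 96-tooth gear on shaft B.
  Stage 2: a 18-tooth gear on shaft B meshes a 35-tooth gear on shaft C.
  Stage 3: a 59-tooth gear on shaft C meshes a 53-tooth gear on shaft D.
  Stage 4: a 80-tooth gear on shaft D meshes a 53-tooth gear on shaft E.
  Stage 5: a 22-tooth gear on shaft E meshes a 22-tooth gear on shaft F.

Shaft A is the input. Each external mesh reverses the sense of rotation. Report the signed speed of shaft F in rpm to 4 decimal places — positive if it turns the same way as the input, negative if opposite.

-214.6900 rpm (opposite to input, |ω| = 214.6900 rpm)

Stage 1 [75T→96T]: ω = 318.0000×75/96 = 248.4375 rpm, dir flips to −; running = −248.4375
Stage 2 [18T→35T]: ω = 248.4375×18/35 = 127.7679 rpm, dir flips to +; running = +127.7679
Stage 3 [59T→53T]: ω = 127.7679×59/53 = 142.2321 rpm, dir flips to −; running = −142.2321
Stage 4 [80T→53T]: ω = 142.2321×80/53 = 214.6900 rpm, dir flips to +; running = +214.6900
Stage 5 [22T→22T]: ω = 214.6900×22/22 = 214.6900 rpm, dir flips to −; running = −214.6900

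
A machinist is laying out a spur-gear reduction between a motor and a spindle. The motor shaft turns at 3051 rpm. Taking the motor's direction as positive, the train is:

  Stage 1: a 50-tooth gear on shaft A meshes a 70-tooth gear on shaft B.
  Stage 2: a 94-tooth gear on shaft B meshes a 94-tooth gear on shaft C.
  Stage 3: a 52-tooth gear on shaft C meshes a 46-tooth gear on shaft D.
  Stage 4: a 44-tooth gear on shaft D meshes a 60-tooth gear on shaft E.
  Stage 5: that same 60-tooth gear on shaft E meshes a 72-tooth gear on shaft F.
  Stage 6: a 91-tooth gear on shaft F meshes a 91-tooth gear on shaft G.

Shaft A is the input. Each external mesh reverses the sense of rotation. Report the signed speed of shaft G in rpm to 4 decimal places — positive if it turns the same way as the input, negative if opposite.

+1505.4969 rpm (same as input, |ω| = 1505.4969 rpm)

Stage 1 [50T→70T]: ω = 3051.0000×50/70 = 2179.2857 rpm, dir flips to −; running = −2179.2857
Stage 2 [94T→94T]: ω = 2179.2857×94/94 = 2179.2857 rpm, dir flips to +; running = +2179.2857
Stage 3 [52T→46T]: ω = 2179.2857×52/46 = 2463.5404 rpm, dir flips to −; running = −2463.5404
Stage 4 [44T→60T]: ω = 2463.5404×44/60 = 1806.5963 rpm, dir flips to +; running = +1806.5963
Stage 5 [60T→72T]: ω = 1806.5963×60/72 = 1505.4969 rpm, dir flips to −; running = −1505.4969
Stage 6 [91T→91T]: ω = 1505.4969×91/91 = 1505.4969 rpm, dir flips to +; running = +1505.4969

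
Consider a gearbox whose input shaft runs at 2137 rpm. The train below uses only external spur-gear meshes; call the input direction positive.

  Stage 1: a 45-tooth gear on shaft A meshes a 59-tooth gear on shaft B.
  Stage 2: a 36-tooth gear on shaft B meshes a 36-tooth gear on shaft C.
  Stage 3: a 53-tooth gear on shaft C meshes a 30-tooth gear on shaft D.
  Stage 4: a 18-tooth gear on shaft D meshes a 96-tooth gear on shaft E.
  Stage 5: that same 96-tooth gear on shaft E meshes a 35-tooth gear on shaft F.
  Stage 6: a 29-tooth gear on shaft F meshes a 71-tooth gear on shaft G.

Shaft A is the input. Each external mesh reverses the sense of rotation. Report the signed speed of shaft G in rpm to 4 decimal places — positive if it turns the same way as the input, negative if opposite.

Stage 1 [45T→59T]: ω = 2137.0000×45/59 = 1629.9153 rpm, dir flips to −; running = −1629.9153
Stage 2 [36T→36T]: ω = 1629.9153×36/36 = 1629.9153 rpm, dir flips to +; running = +1629.9153
Stage 3 [53T→30T]: ω = 1629.9153×53/30 = 2879.5169 rpm, dir flips to −; running = −2879.5169
Stage 4 [18T→96T]: ω = 2879.5169×18/96 = 539.9094 rpm, dir flips to +; running = +539.9094
Stage 5 [96T→35T]: ω = 539.9094×96/35 = 1480.8944 rpm, dir flips to −; running = −1480.8944
Stage 6 [29T→71T]: ω = 1480.8944×29/71 = 604.8724 rpm, dir flips to +; running = +604.8724

+604.8724 rpm (same as input, |ω| = 604.8724 rpm)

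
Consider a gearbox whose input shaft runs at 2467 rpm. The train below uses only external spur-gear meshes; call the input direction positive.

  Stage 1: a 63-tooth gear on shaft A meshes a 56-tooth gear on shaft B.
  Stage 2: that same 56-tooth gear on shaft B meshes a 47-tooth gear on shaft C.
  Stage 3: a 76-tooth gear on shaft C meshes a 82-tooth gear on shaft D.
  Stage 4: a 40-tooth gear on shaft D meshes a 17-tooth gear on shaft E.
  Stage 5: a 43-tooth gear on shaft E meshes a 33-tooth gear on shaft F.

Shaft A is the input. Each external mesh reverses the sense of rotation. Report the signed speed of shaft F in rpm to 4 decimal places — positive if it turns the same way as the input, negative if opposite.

Stage 1 [63T→56T]: ω = 2467.0000×63/56 = 2775.3750 rpm, dir flips to −; running = −2775.3750
Stage 2 [56T→47T]: ω = 2775.3750×56/47 = 3306.8298 rpm, dir flips to +; running = +3306.8298
Stage 3 [76T→82T]: ω = 3306.8298×76/82 = 3064.8666 rpm, dir flips to −; running = −3064.8666
Stage 4 [40T→17T]: ω = 3064.8666×40/17 = 7211.4509 rpm, dir flips to +; running = +7211.4509
Stage 5 [43T→33T]: ω = 7211.4509×43/33 = 9396.7391 rpm, dir flips to −; running = −9396.7391

-9396.7391 rpm (opposite to input, |ω| = 9396.7391 rpm)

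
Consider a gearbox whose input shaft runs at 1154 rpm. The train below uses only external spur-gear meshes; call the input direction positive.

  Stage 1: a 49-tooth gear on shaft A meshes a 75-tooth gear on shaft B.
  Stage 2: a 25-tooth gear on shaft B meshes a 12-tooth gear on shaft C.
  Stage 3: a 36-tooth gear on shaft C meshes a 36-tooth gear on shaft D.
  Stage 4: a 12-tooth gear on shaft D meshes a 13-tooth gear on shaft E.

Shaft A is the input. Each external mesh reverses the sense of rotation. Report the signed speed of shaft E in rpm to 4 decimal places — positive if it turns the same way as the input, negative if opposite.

Stage 1 [49T→75T]: ω = 1154.0000×49/75 = 753.9467 rpm, dir flips to −; running = −753.9467
Stage 2 [25T→12T]: ω = 753.9467×25/12 = 1570.7222 rpm, dir flips to +; running = +1570.7222
Stage 3 [36T→36T]: ω = 1570.7222×36/36 = 1570.7222 rpm, dir flips to −; running = −1570.7222
Stage 4 [12T→13T]: ω = 1570.7222×12/13 = 1449.8974 rpm, dir flips to +; running = +1449.8974

+1449.8974 rpm (same as input, |ω| = 1449.8974 rpm)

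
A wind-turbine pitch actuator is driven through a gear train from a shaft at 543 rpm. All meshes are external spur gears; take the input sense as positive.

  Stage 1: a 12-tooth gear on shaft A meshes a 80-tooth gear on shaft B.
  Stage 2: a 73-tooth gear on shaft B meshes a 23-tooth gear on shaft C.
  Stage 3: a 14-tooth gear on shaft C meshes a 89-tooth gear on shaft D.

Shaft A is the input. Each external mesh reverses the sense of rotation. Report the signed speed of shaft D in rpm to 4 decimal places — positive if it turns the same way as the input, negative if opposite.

Stage 1 [12T→80T]: ω = 543.0000×12/80 = 81.4500 rpm, dir flips to −; running = −81.4500
Stage 2 [73T→23T]: ω = 81.4500×73/23 = 258.5152 rpm, dir flips to +; running = +258.5152
Stage 3 [14T→89T]: ω = 258.5152×14/89 = 40.6653 rpm, dir flips to −; running = −40.6653

-40.6653 rpm (opposite to input, |ω| = 40.6653 rpm)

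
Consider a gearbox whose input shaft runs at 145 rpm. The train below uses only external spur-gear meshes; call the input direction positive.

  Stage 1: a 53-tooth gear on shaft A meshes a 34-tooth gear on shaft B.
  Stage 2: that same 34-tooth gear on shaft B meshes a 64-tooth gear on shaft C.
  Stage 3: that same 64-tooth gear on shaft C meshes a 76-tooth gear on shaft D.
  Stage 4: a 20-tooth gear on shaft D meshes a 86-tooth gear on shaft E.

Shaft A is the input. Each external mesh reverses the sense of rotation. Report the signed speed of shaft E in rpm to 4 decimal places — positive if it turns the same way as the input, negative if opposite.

Stage 1 [53T→34T]: ω = 145.0000×53/34 = 226.0294 rpm, dir flips to −; running = −226.0294
Stage 2 [34T→64T]: ω = 226.0294×34/64 = 120.0781 rpm, dir flips to +; running = +120.0781
Stage 3 [64T→76T]: ω = 120.0781×64/76 = 101.1184 rpm, dir flips to −; running = −101.1184
Stage 4 [20T→86T]: ω = 101.1184×20/86 = 23.5159 rpm, dir flips to +; running = +23.5159

+23.5159 rpm (same as input, |ω| = 23.5159 rpm)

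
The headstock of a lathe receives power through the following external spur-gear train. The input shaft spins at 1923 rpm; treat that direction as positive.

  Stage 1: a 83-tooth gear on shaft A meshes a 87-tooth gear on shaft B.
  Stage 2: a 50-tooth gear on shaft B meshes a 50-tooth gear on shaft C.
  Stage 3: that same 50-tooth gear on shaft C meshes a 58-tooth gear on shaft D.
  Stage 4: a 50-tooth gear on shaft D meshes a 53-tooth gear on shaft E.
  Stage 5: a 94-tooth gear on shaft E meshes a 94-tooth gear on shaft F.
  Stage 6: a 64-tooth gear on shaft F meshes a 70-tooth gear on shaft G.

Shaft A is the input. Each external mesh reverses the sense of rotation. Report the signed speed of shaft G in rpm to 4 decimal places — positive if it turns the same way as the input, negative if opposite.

Stage 1 [83T→87T]: ω = 1923.0000×83/87 = 1834.5862 rpm, dir flips to −; running = −1834.5862
Stage 2 [50T→50T]: ω = 1834.5862×50/50 = 1834.5862 rpm, dir flips to +; running = +1834.5862
Stage 3 [50T→58T]: ω = 1834.5862×50/58 = 1581.5398 rpm, dir flips to −; running = −1581.5398
Stage 4 [50T→53T]: ω = 1581.5398×50/53 = 1492.0187 rpm, dir flips to +; running = +1492.0187
Stage 5 [94T→94T]: ω = 1492.0187×94/94 = 1492.0187 rpm, dir flips to −; running = −1492.0187
Stage 6 [64T→70T]: ω = 1492.0187×64/70 = 1364.1314 rpm, dir flips to +; running = +1364.1314

+1364.1314 rpm (same as input, |ω| = 1364.1314 rpm)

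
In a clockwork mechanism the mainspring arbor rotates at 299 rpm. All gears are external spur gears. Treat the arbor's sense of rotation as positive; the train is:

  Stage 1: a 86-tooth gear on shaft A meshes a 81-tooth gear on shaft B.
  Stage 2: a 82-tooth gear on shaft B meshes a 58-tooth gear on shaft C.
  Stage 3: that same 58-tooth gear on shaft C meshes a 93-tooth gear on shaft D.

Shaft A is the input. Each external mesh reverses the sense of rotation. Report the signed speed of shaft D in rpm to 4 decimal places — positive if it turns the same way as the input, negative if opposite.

-279.9081 rpm (opposite to input, |ω| = 279.9081 rpm)

Stage 1 [86T→81T]: ω = 299.0000×86/81 = 317.4568 rpm, dir flips to −; running = −317.4568
Stage 2 [82T→58T]: ω = 317.4568×82/58 = 448.8182 rpm, dir flips to +; running = +448.8182
Stage 3 [58T→93T]: ω = 448.8182×58/93 = 279.9081 rpm, dir flips to −; running = −279.9081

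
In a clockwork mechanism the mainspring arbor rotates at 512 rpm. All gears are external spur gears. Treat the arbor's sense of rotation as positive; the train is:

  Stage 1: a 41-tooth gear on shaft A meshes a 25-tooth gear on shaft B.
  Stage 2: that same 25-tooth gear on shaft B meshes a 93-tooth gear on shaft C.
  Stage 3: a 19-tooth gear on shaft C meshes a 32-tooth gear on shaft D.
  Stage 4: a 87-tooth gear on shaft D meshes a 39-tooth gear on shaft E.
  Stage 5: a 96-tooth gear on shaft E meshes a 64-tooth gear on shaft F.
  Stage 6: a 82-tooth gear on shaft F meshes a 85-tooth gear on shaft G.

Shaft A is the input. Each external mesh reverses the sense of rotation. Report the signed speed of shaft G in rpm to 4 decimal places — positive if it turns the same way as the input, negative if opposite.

Stage 1 [41T→25T]: ω = 512.0000×41/25 = 839.6800 rpm, dir flips to −; running = −839.6800
Stage 2 [25T→93T]: ω = 839.6800×25/93 = 225.7204 rpm, dir flips to +; running = +225.7204
Stage 3 [19T→32T]: ω = 225.7204×19/32 = 134.0215 rpm, dir flips to −; running = −134.0215
Stage 4 [87T→39T]: ω = 134.0215×87/39 = 298.9711 rpm, dir flips to +; running = +298.9711
Stage 5 [96T→64T]: ω = 298.9711×96/64 = 448.4566 rpm, dir flips to −; running = −448.4566
Stage 6 [82T→85T]: ω = 448.4566×82/85 = 432.6287 rpm, dir flips to +; running = +432.6287

+432.6287 rpm (same as input, |ω| = 432.6287 rpm)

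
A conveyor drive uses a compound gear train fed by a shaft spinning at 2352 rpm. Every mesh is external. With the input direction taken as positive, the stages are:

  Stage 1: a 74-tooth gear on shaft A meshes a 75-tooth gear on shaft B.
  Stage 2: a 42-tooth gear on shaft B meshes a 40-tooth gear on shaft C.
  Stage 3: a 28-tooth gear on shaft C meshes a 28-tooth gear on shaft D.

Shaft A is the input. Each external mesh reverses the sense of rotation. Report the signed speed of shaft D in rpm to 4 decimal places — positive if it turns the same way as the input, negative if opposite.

-2436.6720 rpm (opposite to input, |ω| = 2436.6720 rpm)

Stage 1 [74T→75T]: ω = 2352.0000×74/75 = 2320.6400 rpm, dir flips to −; running = −2320.6400
Stage 2 [42T→40T]: ω = 2320.6400×42/40 = 2436.6720 rpm, dir flips to +; running = +2436.6720
Stage 3 [28T→28T]: ω = 2436.6720×28/28 = 2436.6720 rpm, dir flips to −; running = −2436.6720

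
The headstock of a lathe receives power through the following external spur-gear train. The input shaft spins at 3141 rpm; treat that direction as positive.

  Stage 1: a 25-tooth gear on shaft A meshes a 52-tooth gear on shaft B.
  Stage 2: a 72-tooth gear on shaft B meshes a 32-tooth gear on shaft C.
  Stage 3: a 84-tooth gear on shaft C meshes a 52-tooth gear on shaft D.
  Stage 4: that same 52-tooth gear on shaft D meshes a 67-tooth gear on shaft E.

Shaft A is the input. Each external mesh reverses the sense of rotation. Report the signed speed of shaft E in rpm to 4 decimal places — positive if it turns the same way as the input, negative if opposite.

Stage 1 [25T→52T]: ω = 3141.0000×25/52 = 1510.0962 rpm, dir flips to −; running = −1510.0962
Stage 2 [72T→32T]: ω = 1510.0962×72/32 = 3397.7163 rpm, dir flips to +; running = +3397.7163
Stage 3 [84T→52T]: ω = 3397.7163×84/52 = 5488.6187 rpm, dir flips to −; running = −5488.6187
Stage 4 [52T→67T]: ω = 5488.6187×52/67 = 4259.8235 rpm, dir flips to +; running = +4259.8235

+4259.8235 rpm (same as input, |ω| = 4259.8235 rpm)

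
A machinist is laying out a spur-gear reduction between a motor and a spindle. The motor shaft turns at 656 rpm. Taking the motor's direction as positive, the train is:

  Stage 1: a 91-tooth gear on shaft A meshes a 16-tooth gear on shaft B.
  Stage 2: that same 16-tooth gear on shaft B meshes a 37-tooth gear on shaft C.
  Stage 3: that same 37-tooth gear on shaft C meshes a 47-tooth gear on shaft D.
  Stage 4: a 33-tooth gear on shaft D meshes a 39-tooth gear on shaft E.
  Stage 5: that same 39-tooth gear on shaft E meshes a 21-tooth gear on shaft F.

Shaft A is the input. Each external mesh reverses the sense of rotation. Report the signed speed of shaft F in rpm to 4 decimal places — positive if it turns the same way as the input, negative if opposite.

-1995.9149 rpm (opposite to input, |ω| = 1995.9149 rpm)

Stage 1 [91T→16T]: ω = 656.0000×91/16 = 3731.0000 rpm, dir flips to −; running = −3731.0000
Stage 2 [16T→37T]: ω = 3731.0000×16/37 = 1613.4054 rpm, dir flips to +; running = +1613.4054
Stage 3 [37T→47T]: ω = 1613.4054×37/47 = 1270.1277 rpm, dir flips to −; running = −1270.1277
Stage 4 [33T→39T]: ω = 1270.1277×33/39 = 1074.7234 rpm, dir flips to +; running = +1074.7234
Stage 5 [39T→21T]: ω = 1074.7234×39/21 = 1995.9149 rpm, dir flips to −; running = −1995.9149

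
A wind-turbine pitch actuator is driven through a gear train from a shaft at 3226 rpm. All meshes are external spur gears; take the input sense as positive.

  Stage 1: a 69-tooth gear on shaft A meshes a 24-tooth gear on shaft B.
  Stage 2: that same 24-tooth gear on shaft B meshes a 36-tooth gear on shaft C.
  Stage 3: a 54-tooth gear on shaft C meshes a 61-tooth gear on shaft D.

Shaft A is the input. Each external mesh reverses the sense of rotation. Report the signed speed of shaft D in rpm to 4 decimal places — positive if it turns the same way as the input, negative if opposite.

Stage 1 [69T→24T]: ω = 3226.0000×69/24 = 9274.7500 rpm, dir flips to −; running = −9274.7500
Stage 2 [24T→36T]: ω = 9274.7500×24/36 = 6183.1667 rpm, dir flips to +; running = +6183.1667
Stage 3 [54T→61T]: ω = 6183.1667×54/61 = 5473.6230 rpm, dir flips to −; running = −5473.6230

-5473.6230 rpm (opposite to input, |ω| = 5473.6230 rpm)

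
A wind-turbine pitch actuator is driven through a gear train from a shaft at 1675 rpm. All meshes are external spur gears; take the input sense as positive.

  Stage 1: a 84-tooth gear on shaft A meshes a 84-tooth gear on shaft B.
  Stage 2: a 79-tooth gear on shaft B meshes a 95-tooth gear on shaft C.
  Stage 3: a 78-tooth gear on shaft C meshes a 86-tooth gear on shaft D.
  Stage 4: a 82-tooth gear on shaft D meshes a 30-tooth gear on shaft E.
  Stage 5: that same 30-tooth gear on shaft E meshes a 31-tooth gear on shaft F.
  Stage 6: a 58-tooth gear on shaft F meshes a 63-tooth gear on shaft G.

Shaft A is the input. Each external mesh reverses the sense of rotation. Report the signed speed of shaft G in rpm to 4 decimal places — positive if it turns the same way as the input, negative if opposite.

Stage 1 [84T→84T]: ω = 1675.0000×84/84 = 1675.0000 rpm, dir flips to −; running = −1675.0000
Stage 2 [79T→95T]: ω = 1675.0000×79/95 = 1392.8947 rpm, dir flips to +; running = +1392.8947
Stage 3 [78T→86T]: ω = 1392.8947×78/86 = 1263.3231 rpm, dir flips to −; running = −1263.3231
Stage 4 [82T→30T]: ω = 1263.3231×82/30 = 3453.0832 rpm, dir flips to +; running = +3453.0832
Stage 5 [30T→31T]: ω = 3453.0832×30/31 = 3341.6934 rpm, dir flips to −; running = −3341.6934
Stage 6 [58T→63T]: ω = 3341.6934×58/63 = 3076.4797 rpm, dir flips to +; running = +3076.4797

+3076.4797 rpm (same as input, |ω| = 3076.4797 rpm)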